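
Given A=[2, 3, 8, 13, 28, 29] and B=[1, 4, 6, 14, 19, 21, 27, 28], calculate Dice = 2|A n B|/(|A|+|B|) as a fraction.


A intersect B = [28]
|A intersect B| = 1
|A| = 6, |B| = 8
Dice = 2*1 / (6+8)
= 2 / 14 = 1/7

1/7


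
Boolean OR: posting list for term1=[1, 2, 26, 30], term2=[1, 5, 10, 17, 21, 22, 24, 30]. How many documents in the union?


Boolean OR: find union of posting lists
term1 docs: [1, 2, 26, 30]
term2 docs: [1, 5, 10, 17, 21, 22, 24, 30]
Union: [1, 2, 5, 10, 17, 21, 22, 24, 26, 30]
|union| = 10

10


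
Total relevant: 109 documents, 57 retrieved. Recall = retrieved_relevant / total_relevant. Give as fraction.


Recall = retrieved_relevant / total_relevant
= 57 / 109
= 57 / (57 + 52)
= 57/109

57/109


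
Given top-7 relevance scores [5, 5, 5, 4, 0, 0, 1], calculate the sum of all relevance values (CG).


Cumulative Gain = sum of relevance scores
Position 1: rel=5, running sum=5
Position 2: rel=5, running sum=10
Position 3: rel=5, running sum=15
Position 4: rel=4, running sum=19
Position 5: rel=0, running sum=19
Position 6: rel=0, running sum=19
Position 7: rel=1, running sum=20
CG = 20

20


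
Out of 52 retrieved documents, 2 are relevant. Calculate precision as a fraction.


Precision = relevant_retrieved / total_retrieved
= 2 / 52
= 2 / (2 + 50)
= 1/26

1/26


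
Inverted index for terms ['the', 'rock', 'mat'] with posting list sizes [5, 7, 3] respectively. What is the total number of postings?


Summing posting list sizes:
'the': 5 postings
'rock': 7 postings
'mat': 3 postings
Total = 5 + 7 + 3 = 15

15


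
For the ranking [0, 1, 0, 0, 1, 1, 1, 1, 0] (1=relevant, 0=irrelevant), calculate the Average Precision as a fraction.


Computing P@k for each relevant position:
Position 1: not relevant
Position 2: relevant, P@2 = 1/2 = 1/2
Position 3: not relevant
Position 4: not relevant
Position 5: relevant, P@5 = 2/5 = 2/5
Position 6: relevant, P@6 = 3/6 = 1/2
Position 7: relevant, P@7 = 4/7 = 4/7
Position 8: relevant, P@8 = 5/8 = 5/8
Position 9: not relevant
Sum of P@k = 1/2 + 2/5 + 1/2 + 4/7 + 5/8 = 727/280
AP = 727/280 / 5 = 727/1400

727/1400


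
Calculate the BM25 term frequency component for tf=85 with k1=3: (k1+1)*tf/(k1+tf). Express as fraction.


BM25 TF component = (k1+1)*tf / (k1+tf)
k1 = 3, tf = 85
Numerator = (3+1)*85 = 340
Denominator = 3 + 85 = 88
= 340/88 = 85/22

85/22


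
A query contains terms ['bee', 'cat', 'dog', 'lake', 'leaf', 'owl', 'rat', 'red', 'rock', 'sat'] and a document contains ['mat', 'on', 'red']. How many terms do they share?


Query terms: ['bee', 'cat', 'dog', 'lake', 'leaf', 'owl', 'rat', 'red', 'rock', 'sat']
Document terms: ['mat', 'on', 'red']
Common terms: ['red']
Overlap count = 1

1


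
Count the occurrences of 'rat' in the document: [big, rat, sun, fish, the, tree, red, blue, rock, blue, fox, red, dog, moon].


Document has 14 words
Scanning for 'rat':
Found at positions: [1]
Count = 1

1


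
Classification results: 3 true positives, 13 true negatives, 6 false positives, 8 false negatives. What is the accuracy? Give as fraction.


Accuracy = (TP + TN) / (TP + TN + FP + FN)
TP + TN = 3 + 13 = 16
Total = 3 + 13 + 6 + 8 = 30
Accuracy = 16 / 30 = 8/15

8/15


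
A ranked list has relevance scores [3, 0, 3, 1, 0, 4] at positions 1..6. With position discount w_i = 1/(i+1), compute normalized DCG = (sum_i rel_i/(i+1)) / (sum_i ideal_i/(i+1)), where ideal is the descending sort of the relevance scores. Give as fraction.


Position discount weights w_i = 1/(i+1) for i=1..6:
Weights = [1/2, 1/3, 1/4, 1/5, 1/6, 1/7]
Actual relevance: [3, 0, 3, 1, 0, 4]
DCG = 3/2 + 0/3 + 3/4 + 1/5 + 0/6 + 4/7 = 423/140
Ideal relevance (sorted desc): [4, 3, 3, 1, 0, 0]
Ideal DCG = 4/2 + 3/3 + 3/4 + 1/5 + 0/6 + 0/7 = 79/20
nDCG = DCG / ideal_DCG = 423/140 / 79/20 = 423/553

423/553


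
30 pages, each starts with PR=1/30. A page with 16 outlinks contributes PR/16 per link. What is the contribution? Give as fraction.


Initial PR = 1/30 = 1/30
Outlinks = 16
Contribution per link = PR / outlinks
= 1/30 / 16
= 1/480

1/480


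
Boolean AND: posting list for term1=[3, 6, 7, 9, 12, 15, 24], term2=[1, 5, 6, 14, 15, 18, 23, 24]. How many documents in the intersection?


Boolean AND: find intersection of posting lists
term1 docs: [3, 6, 7, 9, 12, 15, 24]
term2 docs: [1, 5, 6, 14, 15, 18, 23, 24]
Intersection: [6, 15, 24]
|intersection| = 3

3


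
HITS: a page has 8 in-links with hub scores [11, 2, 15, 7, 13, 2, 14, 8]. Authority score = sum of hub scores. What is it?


Authority = sum of hub scores of in-linkers
In-link 1: hub score = 11
In-link 2: hub score = 2
In-link 3: hub score = 15
In-link 4: hub score = 7
In-link 5: hub score = 13
In-link 6: hub score = 2
In-link 7: hub score = 14
In-link 8: hub score = 8
Authority = 11 + 2 + 15 + 7 + 13 + 2 + 14 + 8 = 72

72


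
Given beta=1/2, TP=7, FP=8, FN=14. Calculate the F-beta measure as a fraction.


P = TP/(TP+FP) = 7/15 = 7/15
R = TP/(TP+FN) = 7/21 = 1/3
beta^2 = 1/2^2 = 1/4
(1 + beta^2) = 5/4
Numerator = (1+beta^2)*P*R = 7/36
Denominator = beta^2*P + R = 7/60 + 1/3 = 9/20
F_beta = 35/81

35/81


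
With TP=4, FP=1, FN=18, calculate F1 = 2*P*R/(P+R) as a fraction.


F1 = 2 * P * R / (P + R)
P = TP/(TP+FP) = 4/5 = 4/5
R = TP/(TP+FN) = 4/22 = 2/11
2 * P * R = 2 * 4/5 * 2/11 = 16/55
P + R = 4/5 + 2/11 = 54/55
F1 = 16/55 / 54/55 = 8/27

8/27


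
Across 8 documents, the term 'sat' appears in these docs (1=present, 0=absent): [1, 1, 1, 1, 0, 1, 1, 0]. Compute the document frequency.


Checking each document for 'sat':
Doc 1: present
Doc 2: present
Doc 3: present
Doc 4: present
Doc 5: absent
Doc 6: present
Doc 7: present
Doc 8: absent
df = sum of presences = 1 + 1 + 1 + 1 + 0 + 1 + 1 + 0 = 6

6


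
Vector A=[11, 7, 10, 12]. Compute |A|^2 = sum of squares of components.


|A|^2 = sum of squared components
A[0]^2 = 11^2 = 121
A[1]^2 = 7^2 = 49
A[2]^2 = 10^2 = 100
A[3]^2 = 12^2 = 144
Sum = 121 + 49 + 100 + 144 = 414

414


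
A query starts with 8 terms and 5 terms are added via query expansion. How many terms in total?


Original terms: 8
Expansion terms: 5
Total = 8 + 5 = 13

13


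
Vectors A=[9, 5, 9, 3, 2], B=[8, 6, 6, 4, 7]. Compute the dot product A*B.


Dot product = sum of element-wise products
A[0]*B[0] = 9*8 = 72
A[1]*B[1] = 5*6 = 30
A[2]*B[2] = 9*6 = 54
A[3]*B[3] = 3*4 = 12
A[4]*B[4] = 2*7 = 14
Sum = 72 + 30 + 54 + 12 + 14 = 182

182


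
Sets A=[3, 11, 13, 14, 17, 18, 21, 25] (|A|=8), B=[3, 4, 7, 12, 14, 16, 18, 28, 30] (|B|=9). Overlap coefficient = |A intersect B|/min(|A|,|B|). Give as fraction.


A intersect B = [3, 14, 18]
|A intersect B| = 3
min(|A|, |B|) = min(8, 9) = 8
Overlap = 3 / 8 = 3/8

3/8


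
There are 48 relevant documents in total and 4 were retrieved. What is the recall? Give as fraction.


Recall = retrieved_relevant / total_relevant
= 4 / 48
= 4 / (4 + 44)
= 1/12

1/12


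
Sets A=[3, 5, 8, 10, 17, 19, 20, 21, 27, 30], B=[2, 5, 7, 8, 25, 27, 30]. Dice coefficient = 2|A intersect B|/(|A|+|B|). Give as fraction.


A intersect B = [5, 8, 27, 30]
|A intersect B| = 4
|A| = 10, |B| = 7
Dice = 2*4 / (10+7)
= 8 / 17 = 8/17

8/17


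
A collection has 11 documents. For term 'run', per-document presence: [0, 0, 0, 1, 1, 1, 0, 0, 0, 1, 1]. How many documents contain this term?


Checking each document for 'run':
Doc 1: absent
Doc 2: absent
Doc 3: absent
Doc 4: present
Doc 5: present
Doc 6: present
Doc 7: absent
Doc 8: absent
Doc 9: absent
Doc 10: present
Doc 11: present
df = sum of presences = 0 + 0 + 0 + 1 + 1 + 1 + 0 + 0 + 0 + 1 + 1 = 5

5


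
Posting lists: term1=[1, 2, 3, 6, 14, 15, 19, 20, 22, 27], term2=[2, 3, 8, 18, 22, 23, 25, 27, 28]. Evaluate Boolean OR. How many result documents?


Boolean OR: find union of posting lists
term1 docs: [1, 2, 3, 6, 14, 15, 19, 20, 22, 27]
term2 docs: [2, 3, 8, 18, 22, 23, 25, 27, 28]
Union: [1, 2, 3, 6, 8, 14, 15, 18, 19, 20, 22, 23, 25, 27, 28]
|union| = 15

15


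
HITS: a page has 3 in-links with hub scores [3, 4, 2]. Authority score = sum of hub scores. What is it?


Authority = sum of hub scores of in-linkers
In-link 1: hub score = 3
In-link 2: hub score = 4
In-link 3: hub score = 2
Authority = 3 + 4 + 2 = 9

9


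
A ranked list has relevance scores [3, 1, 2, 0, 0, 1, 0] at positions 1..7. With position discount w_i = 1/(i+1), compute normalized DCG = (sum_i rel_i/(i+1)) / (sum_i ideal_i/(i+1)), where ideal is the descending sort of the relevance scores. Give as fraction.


Position discount weights w_i = 1/(i+1) for i=1..7:
Weights = [1/2, 1/3, 1/4, 1/5, 1/6, 1/7, 1/8]
Actual relevance: [3, 1, 2, 0, 0, 1, 0]
DCG = 3/2 + 1/3 + 2/4 + 0/5 + 0/6 + 1/7 + 0/8 = 52/21
Ideal relevance (sorted desc): [3, 2, 1, 1, 0, 0, 0]
Ideal DCG = 3/2 + 2/3 + 1/4 + 1/5 + 0/6 + 0/7 + 0/8 = 157/60
nDCG = DCG / ideal_DCG = 52/21 / 157/60 = 1040/1099

1040/1099


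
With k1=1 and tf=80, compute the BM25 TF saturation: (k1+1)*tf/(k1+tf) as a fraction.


BM25 TF component = (k1+1)*tf / (k1+tf)
k1 = 1, tf = 80
Numerator = (1+1)*80 = 160
Denominator = 1 + 80 = 81
= 160/81 = 160/81

160/81


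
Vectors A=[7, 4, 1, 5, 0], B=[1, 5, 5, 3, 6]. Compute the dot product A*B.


Dot product = sum of element-wise products
A[0]*B[0] = 7*1 = 7
A[1]*B[1] = 4*5 = 20
A[2]*B[2] = 1*5 = 5
A[3]*B[3] = 5*3 = 15
A[4]*B[4] = 0*6 = 0
Sum = 7 + 20 + 5 + 15 + 0 = 47

47


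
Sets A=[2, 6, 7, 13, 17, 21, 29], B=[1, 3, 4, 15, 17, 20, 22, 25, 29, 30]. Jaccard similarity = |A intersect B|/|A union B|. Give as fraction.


A intersect B = [17, 29]
|A intersect B| = 2
A union B = [1, 2, 3, 4, 6, 7, 13, 15, 17, 20, 21, 22, 25, 29, 30]
|A union B| = 15
Jaccard = 2/15 = 2/15

2/15


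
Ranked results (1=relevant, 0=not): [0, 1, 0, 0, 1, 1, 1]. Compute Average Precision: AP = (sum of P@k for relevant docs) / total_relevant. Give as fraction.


Computing P@k for each relevant position:
Position 1: not relevant
Position 2: relevant, P@2 = 1/2 = 1/2
Position 3: not relevant
Position 4: not relevant
Position 5: relevant, P@5 = 2/5 = 2/5
Position 6: relevant, P@6 = 3/6 = 1/2
Position 7: relevant, P@7 = 4/7 = 4/7
Sum of P@k = 1/2 + 2/5 + 1/2 + 4/7 = 69/35
AP = 69/35 / 4 = 69/140

69/140


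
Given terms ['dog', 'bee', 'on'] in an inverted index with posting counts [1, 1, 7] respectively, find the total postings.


Summing posting list sizes:
'dog': 1 postings
'bee': 1 postings
'on': 7 postings
Total = 1 + 1 + 7 = 9

9


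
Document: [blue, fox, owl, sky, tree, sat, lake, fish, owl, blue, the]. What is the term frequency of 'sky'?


Document has 11 words
Scanning for 'sky':
Found at positions: [3]
Count = 1

1


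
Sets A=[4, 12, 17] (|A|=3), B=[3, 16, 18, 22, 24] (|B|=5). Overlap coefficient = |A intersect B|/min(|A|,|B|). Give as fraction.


A intersect B = []
|A intersect B| = 0
min(|A|, |B|) = min(3, 5) = 3
Overlap = 0 / 3 = 0

0


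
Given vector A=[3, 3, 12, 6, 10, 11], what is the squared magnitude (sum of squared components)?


|A|^2 = sum of squared components
A[0]^2 = 3^2 = 9
A[1]^2 = 3^2 = 9
A[2]^2 = 12^2 = 144
A[3]^2 = 6^2 = 36
A[4]^2 = 10^2 = 100
A[5]^2 = 11^2 = 121
Sum = 9 + 9 + 144 + 36 + 100 + 121 = 419

419


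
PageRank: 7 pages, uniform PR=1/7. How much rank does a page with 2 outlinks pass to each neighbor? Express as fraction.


Initial PR = 1/7 = 1/7
Outlinks = 2
Contribution per link = PR / outlinks
= 1/7 / 2
= 1/14

1/14


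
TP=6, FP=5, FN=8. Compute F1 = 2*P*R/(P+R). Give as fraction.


F1 = 2 * P * R / (P + R)
P = TP/(TP+FP) = 6/11 = 6/11
R = TP/(TP+FN) = 6/14 = 3/7
2 * P * R = 2 * 6/11 * 3/7 = 36/77
P + R = 6/11 + 3/7 = 75/77
F1 = 36/77 / 75/77 = 12/25

12/25


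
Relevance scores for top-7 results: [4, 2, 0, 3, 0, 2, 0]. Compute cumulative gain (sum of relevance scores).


Cumulative Gain = sum of relevance scores
Position 1: rel=4, running sum=4
Position 2: rel=2, running sum=6
Position 3: rel=0, running sum=6
Position 4: rel=3, running sum=9
Position 5: rel=0, running sum=9
Position 6: rel=2, running sum=11
Position 7: rel=0, running sum=11
CG = 11

11


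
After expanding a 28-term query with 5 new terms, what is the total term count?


Original terms: 28
Expansion terms: 5
Total = 28 + 5 = 33

33


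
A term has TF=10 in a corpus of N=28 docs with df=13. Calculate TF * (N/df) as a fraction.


TF * (N/df)
= 10 * (28/13)
= 10 * 28/13
= 280/13

280/13


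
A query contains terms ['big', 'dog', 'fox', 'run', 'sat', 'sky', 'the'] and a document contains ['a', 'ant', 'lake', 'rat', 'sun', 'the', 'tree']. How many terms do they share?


Query terms: ['big', 'dog', 'fox', 'run', 'sat', 'sky', 'the']
Document terms: ['a', 'ant', 'lake', 'rat', 'sun', 'the', 'tree']
Common terms: ['the']
Overlap count = 1

1


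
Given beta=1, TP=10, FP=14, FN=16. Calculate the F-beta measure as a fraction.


P = TP/(TP+FP) = 10/24 = 5/12
R = TP/(TP+FN) = 10/26 = 5/13
beta^2 = 1^2 = 1
(1 + beta^2) = 2
Numerator = (1+beta^2)*P*R = 25/78
Denominator = beta^2*P + R = 5/12 + 5/13 = 125/156
F_beta = 2/5

2/5


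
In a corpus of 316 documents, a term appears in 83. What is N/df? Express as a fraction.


IDF ratio = N / df
= 316 / 83
= 316/83

316/83


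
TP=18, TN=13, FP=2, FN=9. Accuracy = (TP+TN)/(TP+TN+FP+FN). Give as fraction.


Accuracy = (TP + TN) / (TP + TN + FP + FN)
TP + TN = 18 + 13 = 31
Total = 18 + 13 + 2 + 9 = 42
Accuracy = 31 / 42 = 31/42

31/42


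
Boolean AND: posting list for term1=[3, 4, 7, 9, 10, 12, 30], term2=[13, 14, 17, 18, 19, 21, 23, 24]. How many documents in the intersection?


Boolean AND: find intersection of posting lists
term1 docs: [3, 4, 7, 9, 10, 12, 30]
term2 docs: [13, 14, 17, 18, 19, 21, 23, 24]
Intersection: []
|intersection| = 0

0


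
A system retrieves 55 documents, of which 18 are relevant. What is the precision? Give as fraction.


Precision = relevant_retrieved / total_retrieved
= 18 / 55
= 18 / (18 + 37)
= 18/55

18/55


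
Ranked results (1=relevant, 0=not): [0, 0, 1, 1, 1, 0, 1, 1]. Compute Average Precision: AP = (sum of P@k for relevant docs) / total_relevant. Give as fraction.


Computing P@k for each relevant position:
Position 1: not relevant
Position 2: not relevant
Position 3: relevant, P@3 = 1/3 = 1/3
Position 4: relevant, P@4 = 2/4 = 1/2
Position 5: relevant, P@5 = 3/5 = 3/5
Position 6: not relevant
Position 7: relevant, P@7 = 4/7 = 4/7
Position 8: relevant, P@8 = 5/8 = 5/8
Sum of P@k = 1/3 + 1/2 + 3/5 + 4/7 + 5/8 = 2209/840
AP = 2209/840 / 5 = 2209/4200

2209/4200


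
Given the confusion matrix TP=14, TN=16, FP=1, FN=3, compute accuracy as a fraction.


Accuracy = (TP + TN) / (TP + TN + FP + FN)
TP + TN = 14 + 16 = 30
Total = 14 + 16 + 1 + 3 = 34
Accuracy = 30 / 34 = 15/17

15/17


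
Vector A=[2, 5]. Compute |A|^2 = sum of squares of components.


|A|^2 = sum of squared components
A[0]^2 = 2^2 = 4
A[1]^2 = 5^2 = 25
Sum = 4 + 25 = 29

29


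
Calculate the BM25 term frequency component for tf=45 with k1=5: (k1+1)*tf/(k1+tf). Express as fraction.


BM25 TF component = (k1+1)*tf / (k1+tf)
k1 = 5, tf = 45
Numerator = (5+1)*45 = 270
Denominator = 5 + 45 = 50
= 270/50 = 27/5

27/5


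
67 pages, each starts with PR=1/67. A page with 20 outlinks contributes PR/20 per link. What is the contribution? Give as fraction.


Initial PR = 1/67 = 1/67
Outlinks = 20
Contribution per link = PR / outlinks
= 1/67 / 20
= 1/1340

1/1340


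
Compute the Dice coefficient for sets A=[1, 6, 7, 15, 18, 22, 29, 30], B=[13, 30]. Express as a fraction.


A intersect B = [30]
|A intersect B| = 1
|A| = 8, |B| = 2
Dice = 2*1 / (8+2)
= 2 / 10 = 1/5

1/5


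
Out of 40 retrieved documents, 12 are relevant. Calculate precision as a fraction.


Precision = relevant_retrieved / total_retrieved
= 12 / 40
= 12 / (12 + 28)
= 3/10

3/10


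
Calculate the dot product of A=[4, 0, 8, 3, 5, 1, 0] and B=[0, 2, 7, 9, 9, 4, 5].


Dot product = sum of element-wise products
A[0]*B[0] = 4*0 = 0
A[1]*B[1] = 0*2 = 0
A[2]*B[2] = 8*7 = 56
A[3]*B[3] = 3*9 = 27
A[4]*B[4] = 5*9 = 45
A[5]*B[5] = 1*4 = 4
A[6]*B[6] = 0*5 = 0
Sum = 0 + 0 + 56 + 27 + 45 + 4 + 0 = 132

132


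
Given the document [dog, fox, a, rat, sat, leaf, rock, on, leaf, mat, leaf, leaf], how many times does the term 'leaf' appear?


Document has 12 words
Scanning for 'leaf':
Found at positions: [5, 8, 10, 11]
Count = 4

4


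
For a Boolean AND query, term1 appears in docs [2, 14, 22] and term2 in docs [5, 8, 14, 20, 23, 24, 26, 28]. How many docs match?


Boolean AND: find intersection of posting lists
term1 docs: [2, 14, 22]
term2 docs: [5, 8, 14, 20, 23, 24, 26, 28]
Intersection: [14]
|intersection| = 1

1


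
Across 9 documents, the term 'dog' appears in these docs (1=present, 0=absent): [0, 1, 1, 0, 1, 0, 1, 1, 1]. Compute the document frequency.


Checking each document for 'dog':
Doc 1: absent
Doc 2: present
Doc 3: present
Doc 4: absent
Doc 5: present
Doc 6: absent
Doc 7: present
Doc 8: present
Doc 9: present
df = sum of presences = 0 + 1 + 1 + 0 + 1 + 0 + 1 + 1 + 1 = 6

6


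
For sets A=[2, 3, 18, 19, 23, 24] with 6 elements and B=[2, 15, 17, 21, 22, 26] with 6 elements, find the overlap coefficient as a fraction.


A intersect B = [2]
|A intersect B| = 1
min(|A|, |B|) = min(6, 6) = 6
Overlap = 1 / 6 = 1/6

1/6


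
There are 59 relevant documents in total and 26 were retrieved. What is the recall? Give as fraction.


Recall = retrieved_relevant / total_relevant
= 26 / 59
= 26 / (26 + 33)
= 26/59

26/59


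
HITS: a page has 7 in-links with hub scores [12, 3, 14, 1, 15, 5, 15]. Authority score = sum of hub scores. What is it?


Authority = sum of hub scores of in-linkers
In-link 1: hub score = 12
In-link 2: hub score = 3
In-link 3: hub score = 14
In-link 4: hub score = 1
In-link 5: hub score = 15
In-link 6: hub score = 5
In-link 7: hub score = 15
Authority = 12 + 3 + 14 + 1 + 15 + 5 + 15 = 65

65


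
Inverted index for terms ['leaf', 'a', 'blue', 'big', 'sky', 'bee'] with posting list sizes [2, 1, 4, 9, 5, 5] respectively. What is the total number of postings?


Summing posting list sizes:
'leaf': 2 postings
'a': 1 postings
'blue': 4 postings
'big': 9 postings
'sky': 5 postings
'bee': 5 postings
Total = 2 + 1 + 4 + 9 + 5 + 5 = 26

26


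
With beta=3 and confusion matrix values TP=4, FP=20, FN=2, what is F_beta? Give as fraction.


P = TP/(TP+FP) = 4/24 = 1/6
R = TP/(TP+FN) = 4/6 = 2/3
beta^2 = 3^2 = 9
(1 + beta^2) = 10
Numerator = (1+beta^2)*P*R = 10/9
Denominator = beta^2*P + R = 3/2 + 2/3 = 13/6
F_beta = 20/39

20/39


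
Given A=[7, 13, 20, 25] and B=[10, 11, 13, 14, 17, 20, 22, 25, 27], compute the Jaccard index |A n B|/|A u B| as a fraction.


A intersect B = [13, 20, 25]
|A intersect B| = 3
A union B = [7, 10, 11, 13, 14, 17, 20, 22, 25, 27]
|A union B| = 10
Jaccard = 3/10 = 3/10

3/10


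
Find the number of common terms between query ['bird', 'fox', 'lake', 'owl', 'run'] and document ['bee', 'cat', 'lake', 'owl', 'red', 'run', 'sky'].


Query terms: ['bird', 'fox', 'lake', 'owl', 'run']
Document terms: ['bee', 'cat', 'lake', 'owl', 'red', 'run', 'sky']
Common terms: ['lake', 'owl', 'run']
Overlap count = 3

3


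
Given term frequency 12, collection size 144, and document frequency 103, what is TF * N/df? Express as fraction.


TF * (N/df)
= 12 * (144/103)
= 12 * 144/103
= 1728/103

1728/103


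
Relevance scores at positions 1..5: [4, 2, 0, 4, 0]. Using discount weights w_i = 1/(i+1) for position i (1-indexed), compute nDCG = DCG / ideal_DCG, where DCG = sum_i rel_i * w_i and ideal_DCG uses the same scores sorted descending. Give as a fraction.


Position discount weights w_i = 1/(i+1) for i=1..5:
Weights = [1/2, 1/3, 1/4, 1/5, 1/6]
Actual relevance: [4, 2, 0, 4, 0]
DCG = 4/2 + 2/3 + 0/4 + 4/5 + 0/6 = 52/15
Ideal relevance (sorted desc): [4, 4, 2, 0, 0]
Ideal DCG = 4/2 + 4/3 + 2/4 + 0/5 + 0/6 = 23/6
nDCG = DCG / ideal_DCG = 52/15 / 23/6 = 104/115

104/115


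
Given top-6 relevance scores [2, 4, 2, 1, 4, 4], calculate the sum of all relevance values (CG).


Cumulative Gain = sum of relevance scores
Position 1: rel=2, running sum=2
Position 2: rel=4, running sum=6
Position 3: rel=2, running sum=8
Position 4: rel=1, running sum=9
Position 5: rel=4, running sum=13
Position 6: rel=4, running sum=17
CG = 17

17


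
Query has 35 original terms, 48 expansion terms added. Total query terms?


Original terms: 35
Expansion terms: 48
Total = 35 + 48 = 83

83


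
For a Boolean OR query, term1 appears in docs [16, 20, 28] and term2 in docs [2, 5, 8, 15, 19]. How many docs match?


Boolean OR: find union of posting lists
term1 docs: [16, 20, 28]
term2 docs: [2, 5, 8, 15, 19]
Union: [2, 5, 8, 15, 16, 19, 20, 28]
|union| = 8

8


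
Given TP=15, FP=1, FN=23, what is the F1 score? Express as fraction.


F1 = 2 * P * R / (P + R)
P = TP/(TP+FP) = 15/16 = 15/16
R = TP/(TP+FN) = 15/38 = 15/38
2 * P * R = 2 * 15/16 * 15/38 = 225/304
P + R = 15/16 + 15/38 = 405/304
F1 = 225/304 / 405/304 = 5/9

5/9


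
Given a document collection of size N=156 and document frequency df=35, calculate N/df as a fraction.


IDF ratio = N / df
= 156 / 35
= 156/35

156/35


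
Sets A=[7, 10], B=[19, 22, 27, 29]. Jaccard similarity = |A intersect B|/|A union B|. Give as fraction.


A intersect B = []
|A intersect B| = 0
A union B = [7, 10, 19, 22, 27, 29]
|A union B| = 6
Jaccard = 0/6 = 0

0


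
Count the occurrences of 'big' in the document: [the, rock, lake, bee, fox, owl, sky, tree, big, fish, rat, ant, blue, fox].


Document has 14 words
Scanning for 'big':
Found at positions: [8]
Count = 1

1


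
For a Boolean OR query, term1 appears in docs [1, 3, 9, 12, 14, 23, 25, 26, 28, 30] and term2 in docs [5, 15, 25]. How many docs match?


Boolean OR: find union of posting lists
term1 docs: [1, 3, 9, 12, 14, 23, 25, 26, 28, 30]
term2 docs: [5, 15, 25]
Union: [1, 3, 5, 9, 12, 14, 15, 23, 25, 26, 28, 30]
|union| = 12

12


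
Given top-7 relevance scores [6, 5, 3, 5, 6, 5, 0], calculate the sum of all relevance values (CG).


Cumulative Gain = sum of relevance scores
Position 1: rel=6, running sum=6
Position 2: rel=5, running sum=11
Position 3: rel=3, running sum=14
Position 4: rel=5, running sum=19
Position 5: rel=6, running sum=25
Position 6: rel=5, running sum=30
Position 7: rel=0, running sum=30
CG = 30

30


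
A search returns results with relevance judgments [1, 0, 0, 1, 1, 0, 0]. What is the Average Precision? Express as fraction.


Computing P@k for each relevant position:
Position 1: relevant, P@1 = 1/1 = 1
Position 2: not relevant
Position 3: not relevant
Position 4: relevant, P@4 = 2/4 = 1/2
Position 5: relevant, P@5 = 3/5 = 3/5
Position 6: not relevant
Position 7: not relevant
Sum of P@k = 1 + 1/2 + 3/5 = 21/10
AP = 21/10 / 3 = 7/10

7/10


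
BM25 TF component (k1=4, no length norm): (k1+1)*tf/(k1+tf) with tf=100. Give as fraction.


BM25 TF component = (k1+1)*tf / (k1+tf)
k1 = 4, tf = 100
Numerator = (4+1)*100 = 500
Denominator = 4 + 100 = 104
= 500/104 = 125/26

125/26


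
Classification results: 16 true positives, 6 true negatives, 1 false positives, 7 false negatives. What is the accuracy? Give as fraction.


Accuracy = (TP + TN) / (TP + TN + FP + FN)
TP + TN = 16 + 6 = 22
Total = 16 + 6 + 1 + 7 = 30
Accuracy = 22 / 30 = 11/15

11/15


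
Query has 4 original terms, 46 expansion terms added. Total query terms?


Original terms: 4
Expansion terms: 46
Total = 4 + 46 = 50

50


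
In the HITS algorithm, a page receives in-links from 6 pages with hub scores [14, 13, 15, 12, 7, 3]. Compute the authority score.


Authority = sum of hub scores of in-linkers
In-link 1: hub score = 14
In-link 2: hub score = 13
In-link 3: hub score = 15
In-link 4: hub score = 12
In-link 5: hub score = 7
In-link 6: hub score = 3
Authority = 14 + 13 + 15 + 12 + 7 + 3 = 64

64


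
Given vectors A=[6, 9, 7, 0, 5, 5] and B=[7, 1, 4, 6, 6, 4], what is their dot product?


Dot product = sum of element-wise products
A[0]*B[0] = 6*7 = 42
A[1]*B[1] = 9*1 = 9
A[2]*B[2] = 7*4 = 28
A[3]*B[3] = 0*6 = 0
A[4]*B[4] = 5*6 = 30
A[5]*B[5] = 5*4 = 20
Sum = 42 + 9 + 28 + 0 + 30 + 20 = 129

129


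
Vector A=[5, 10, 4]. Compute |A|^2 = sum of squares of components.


|A|^2 = sum of squared components
A[0]^2 = 5^2 = 25
A[1]^2 = 10^2 = 100
A[2]^2 = 4^2 = 16
Sum = 25 + 100 + 16 = 141

141


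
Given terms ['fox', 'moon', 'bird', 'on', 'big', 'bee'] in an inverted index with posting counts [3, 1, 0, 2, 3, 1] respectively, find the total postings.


Summing posting list sizes:
'fox': 3 postings
'moon': 1 postings
'bird': 0 postings
'on': 2 postings
'big': 3 postings
'bee': 1 postings
Total = 3 + 1 + 0 + 2 + 3 + 1 = 10

10


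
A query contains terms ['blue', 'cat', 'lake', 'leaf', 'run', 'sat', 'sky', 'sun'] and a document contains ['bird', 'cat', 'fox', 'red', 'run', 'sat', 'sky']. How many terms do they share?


Query terms: ['blue', 'cat', 'lake', 'leaf', 'run', 'sat', 'sky', 'sun']
Document terms: ['bird', 'cat', 'fox', 'red', 'run', 'sat', 'sky']
Common terms: ['cat', 'run', 'sat', 'sky']
Overlap count = 4

4


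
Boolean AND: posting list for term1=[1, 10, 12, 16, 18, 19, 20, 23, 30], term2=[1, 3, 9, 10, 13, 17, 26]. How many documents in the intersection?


Boolean AND: find intersection of posting lists
term1 docs: [1, 10, 12, 16, 18, 19, 20, 23, 30]
term2 docs: [1, 3, 9, 10, 13, 17, 26]
Intersection: [1, 10]
|intersection| = 2

2


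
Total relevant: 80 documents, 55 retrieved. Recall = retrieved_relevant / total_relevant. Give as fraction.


Recall = retrieved_relevant / total_relevant
= 55 / 80
= 55 / (55 + 25)
= 11/16

11/16


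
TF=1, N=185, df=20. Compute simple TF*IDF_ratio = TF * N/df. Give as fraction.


TF * (N/df)
= 1 * (185/20)
= 1 * 37/4
= 37/4

37/4


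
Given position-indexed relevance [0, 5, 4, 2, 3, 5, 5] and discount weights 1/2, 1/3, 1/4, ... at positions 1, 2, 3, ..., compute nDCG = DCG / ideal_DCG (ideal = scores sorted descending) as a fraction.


Position discount weights w_i = 1/(i+1) for i=1..7:
Weights = [1/2, 1/3, 1/4, 1/5, 1/6, 1/7, 1/8]
Actual relevance: [0, 5, 4, 2, 3, 5, 5]
DCG = 0/2 + 5/3 + 4/4 + 2/5 + 3/6 + 5/7 + 5/8 = 4121/840
Ideal relevance (sorted desc): [5, 5, 5, 4, 3, 2, 0]
Ideal DCG = 5/2 + 5/3 + 5/4 + 4/5 + 3/6 + 2/7 + 0/8 = 2941/420
nDCG = DCG / ideal_DCG = 4121/840 / 2941/420 = 4121/5882

4121/5882


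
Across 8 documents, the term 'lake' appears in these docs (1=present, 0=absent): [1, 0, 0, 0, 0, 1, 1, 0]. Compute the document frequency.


Checking each document for 'lake':
Doc 1: present
Doc 2: absent
Doc 3: absent
Doc 4: absent
Doc 5: absent
Doc 6: present
Doc 7: present
Doc 8: absent
df = sum of presences = 1 + 0 + 0 + 0 + 0 + 1 + 1 + 0 = 3

3


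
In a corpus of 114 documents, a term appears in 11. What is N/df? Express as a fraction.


IDF ratio = N / df
= 114 / 11
= 114/11

114/11


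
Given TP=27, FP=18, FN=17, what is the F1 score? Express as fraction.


F1 = 2 * P * R / (P + R)
P = TP/(TP+FP) = 27/45 = 3/5
R = TP/(TP+FN) = 27/44 = 27/44
2 * P * R = 2 * 3/5 * 27/44 = 81/110
P + R = 3/5 + 27/44 = 267/220
F1 = 81/110 / 267/220 = 54/89

54/89


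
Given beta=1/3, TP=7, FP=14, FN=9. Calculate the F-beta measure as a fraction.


P = TP/(TP+FP) = 7/21 = 1/3
R = TP/(TP+FN) = 7/16 = 7/16
beta^2 = 1/3^2 = 1/9
(1 + beta^2) = 10/9
Numerator = (1+beta^2)*P*R = 35/216
Denominator = beta^2*P + R = 1/27 + 7/16 = 205/432
F_beta = 14/41

14/41


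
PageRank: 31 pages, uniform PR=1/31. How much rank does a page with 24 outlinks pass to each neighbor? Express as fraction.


Initial PR = 1/31 = 1/31
Outlinks = 24
Contribution per link = PR / outlinks
= 1/31 / 24
= 1/744

1/744


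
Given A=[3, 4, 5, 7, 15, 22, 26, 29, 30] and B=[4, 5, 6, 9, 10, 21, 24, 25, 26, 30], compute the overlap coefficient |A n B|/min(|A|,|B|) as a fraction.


A intersect B = [4, 5, 26, 30]
|A intersect B| = 4
min(|A|, |B|) = min(9, 10) = 9
Overlap = 4 / 9 = 4/9

4/9


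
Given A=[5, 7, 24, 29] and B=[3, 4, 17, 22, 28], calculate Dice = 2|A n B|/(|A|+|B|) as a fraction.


A intersect B = []
|A intersect B| = 0
|A| = 4, |B| = 5
Dice = 2*0 / (4+5)
= 0 / 9 = 0

0


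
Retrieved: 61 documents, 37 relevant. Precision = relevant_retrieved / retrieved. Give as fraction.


Precision = relevant_retrieved / total_retrieved
= 37 / 61
= 37 / (37 + 24)
= 37/61

37/61


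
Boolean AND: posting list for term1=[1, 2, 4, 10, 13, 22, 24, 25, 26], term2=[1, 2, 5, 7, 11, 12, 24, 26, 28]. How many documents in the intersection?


Boolean AND: find intersection of posting lists
term1 docs: [1, 2, 4, 10, 13, 22, 24, 25, 26]
term2 docs: [1, 2, 5, 7, 11, 12, 24, 26, 28]
Intersection: [1, 2, 24, 26]
|intersection| = 4

4


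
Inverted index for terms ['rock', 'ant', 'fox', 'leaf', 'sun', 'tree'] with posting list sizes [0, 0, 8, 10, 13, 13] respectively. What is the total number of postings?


Summing posting list sizes:
'rock': 0 postings
'ant': 0 postings
'fox': 8 postings
'leaf': 10 postings
'sun': 13 postings
'tree': 13 postings
Total = 0 + 0 + 8 + 10 + 13 + 13 = 44

44


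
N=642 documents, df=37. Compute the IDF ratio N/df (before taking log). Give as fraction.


IDF ratio = N / df
= 642 / 37
= 642/37

642/37


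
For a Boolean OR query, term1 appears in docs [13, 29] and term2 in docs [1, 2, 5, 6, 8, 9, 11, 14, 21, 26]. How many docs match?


Boolean OR: find union of posting lists
term1 docs: [13, 29]
term2 docs: [1, 2, 5, 6, 8, 9, 11, 14, 21, 26]
Union: [1, 2, 5, 6, 8, 9, 11, 13, 14, 21, 26, 29]
|union| = 12

12


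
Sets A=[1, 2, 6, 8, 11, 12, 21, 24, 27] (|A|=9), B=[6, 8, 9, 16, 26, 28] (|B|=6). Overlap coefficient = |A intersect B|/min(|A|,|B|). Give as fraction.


A intersect B = [6, 8]
|A intersect B| = 2
min(|A|, |B|) = min(9, 6) = 6
Overlap = 2 / 6 = 1/3

1/3


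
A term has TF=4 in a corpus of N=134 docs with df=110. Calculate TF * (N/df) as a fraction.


TF * (N/df)
= 4 * (134/110)
= 4 * 67/55
= 268/55

268/55


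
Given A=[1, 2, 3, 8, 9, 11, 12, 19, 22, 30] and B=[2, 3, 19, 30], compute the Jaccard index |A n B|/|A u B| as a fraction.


A intersect B = [2, 3, 19, 30]
|A intersect B| = 4
A union B = [1, 2, 3, 8, 9, 11, 12, 19, 22, 30]
|A union B| = 10
Jaccard = 4/10 = 2/5

2/5


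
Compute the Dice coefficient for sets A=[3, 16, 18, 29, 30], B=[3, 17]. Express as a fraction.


A intersect B = [3]
|A intersect B| = 1
|A| = 5, |B| = 2
Dice = 2*1 / (5+2)
= 2 / 7 = 2/7

2/7


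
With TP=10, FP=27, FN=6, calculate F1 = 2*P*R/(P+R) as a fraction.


F1 = 2 * P * R / (P + R)
P = TP/(TP+FP) = 10/37 = 10/37
R = TP/(TP+FN) = 10/16 = 5/8
2 * P * R = 2 * 10/37 * 5/8 = 25/74
P + R = 10/37 + 5/8 = 265/296
F1 = 25/74 / 265/296 = 20/53

20/53


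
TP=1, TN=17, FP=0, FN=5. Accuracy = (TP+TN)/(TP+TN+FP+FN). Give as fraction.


Accuracy = (TP + TN) / (TP + TN + FP + FN)
TP + TN = 1 + 17 = 18
Total = 1 + 17 + 0 + 5 = 23
Accuracy = 18 / 23 = 18/23

18/23


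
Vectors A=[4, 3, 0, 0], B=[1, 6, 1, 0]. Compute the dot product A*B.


Dot product = sum of element-wise products
A[0]*B[0] = 4*1 = 4
A[1]*B[1] = 3*6 = 18
A[2]*B[2] = 0*1 = 0
A[3]*B[3] = 0*0 = 0
Sum = 4 + 18 + 0 + 0 = 22

22


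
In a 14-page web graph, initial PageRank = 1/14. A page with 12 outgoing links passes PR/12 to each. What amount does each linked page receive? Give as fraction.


Initial PR = 1/14 = 1/14
Outlinks = 12
Contribution per link = PR / outlinks
= 1/14 / 12
= 1/168

1/168


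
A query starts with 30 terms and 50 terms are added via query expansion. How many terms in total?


Original terms: 30
Expansion terms: 50
Total = 30 + 50 = 80

80


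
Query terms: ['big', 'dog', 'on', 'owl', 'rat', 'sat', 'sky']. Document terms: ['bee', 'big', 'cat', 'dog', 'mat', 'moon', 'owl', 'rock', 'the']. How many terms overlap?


Query terms: ['big', 'dog', 'on', 'owl', 'rat', 'sat', 'sky']
Document terms: ['bee', 'big', 'cat', 'dog', 'mat', 'moon', 'owl', 'rock', 'the']
Common terms: ['big', 'dog', 'owl']
Overlap count = 3

3


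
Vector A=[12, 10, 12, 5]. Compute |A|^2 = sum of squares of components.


|A|^2 = sum of squared components
A[0]^2 = 12^2 = 144
A[1]^2 = 10^2 = 100
A[2]^2 = 12^2 = 144
A[3]^2 = 5^2 = 25
Sum = 144 + 100 + 144 + 25 = 413

413


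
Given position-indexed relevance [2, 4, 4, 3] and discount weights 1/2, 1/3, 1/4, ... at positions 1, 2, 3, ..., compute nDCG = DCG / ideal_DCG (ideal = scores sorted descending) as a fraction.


Position discount weights w_i = 1/(i+1) for i=1..4:
Weights = [1/2, 1/3, 1/4, 1/5]
Actual relevance: [2, 4, 4, 3]
DCG = 2/2 + 4/3 + 4/4 + 3/5 = 59/15
Ideal relevance (sorted desc): [4, 4, 3, 2]
Ideal DCG = 4/2 + 4/3 + 3/4 + 2/5 = 269/60
nDCG = DCG / ideal_DCG = 59/15 / 269/60 = 236/269

236/269


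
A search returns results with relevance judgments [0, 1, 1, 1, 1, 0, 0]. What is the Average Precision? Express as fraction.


Computing P@k for each relevant position:
Position 1: not relevant
Position 2: relevant, P@2 = 1/2 = 1/2
Position 3: relevant, P@3 = 2/3 = 2/3
Position 4: relevant, P@4 = 3/4 = 3/4
Position 5: relevant, P@5 = 4/5 = 4/5
Position 6: not relevant
Position 7: not relevant
Sum of P@k = 1/2 + 2/3 + 3/4 + 4/5 = 163/60
AP = 163/60 / 4 = 163/240

163/240


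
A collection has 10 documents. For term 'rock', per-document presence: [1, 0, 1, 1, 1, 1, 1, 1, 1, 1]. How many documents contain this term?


Checking each document for 'rock':
Doc 1: present
Doc 2: absent
Doc 3: present
Doc 4: present
Doc 5: present
Doc 6: present
Doc 7: present
Doc 8: present
Doc 9: present
Doc 10: present
df = sum of presences = 1 + 0 + 1 + 1 + 1 + 1 + 1 + 1 + 1 + 1 = 9

9


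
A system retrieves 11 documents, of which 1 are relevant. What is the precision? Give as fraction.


Precision = relevant_retrieved / total_retrieved
= 1 / 11
= 1 / (1 + 10)
= 1/11

1/11


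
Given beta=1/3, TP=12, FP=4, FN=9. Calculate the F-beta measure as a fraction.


P = TP/(TP+FP) = 12/16 = 3/4
R = TP/(TP+FN) = 12/21 = 4/7
beta^2 = 1/3^2 = 1/9
(1 + beta^2) = 10/9
Numerator = (1+beta^2)*P*R = 10/21
Denominator = beta^2*P + R = 1/12 + 4/7 = 55/84
F_beta = 8/11

8/11


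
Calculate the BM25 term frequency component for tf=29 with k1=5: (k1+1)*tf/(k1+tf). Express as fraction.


BM25 TF component = (k1+1)*tf / (k1+tf)
k1 = 5, tf = 29
Numerator = (5+1)*29 = 174
Denominator = 5 + 29 = 34
= 174/34 = 87/17

87/17


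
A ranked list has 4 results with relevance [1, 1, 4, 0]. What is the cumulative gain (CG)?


Cumulative Gain = sum of relevance scores
Position 1: rel=1, running sum=1
Position 2: rel=1, running sum=2
Position 3: rel=4, running sum=6
Position 4: rel=0, running sum=6
CG = 6

6


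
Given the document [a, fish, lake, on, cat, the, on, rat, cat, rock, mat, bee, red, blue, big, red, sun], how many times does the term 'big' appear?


Document has 17 words
Scanning for 'big':
Found at positions: [14]
Count = 1

1


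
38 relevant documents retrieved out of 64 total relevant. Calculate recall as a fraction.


Recall = retrieved_relevant / total_relevant
= 38 / 64
= 38 / (38 + 26)
= 19/32

19/32


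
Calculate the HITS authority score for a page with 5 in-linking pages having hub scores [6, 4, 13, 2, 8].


Authority = sum of hub scores of in-linkers
In-link 1: hub score = 6
In-link 2: hub score = 4
In-link 3: hub score = 13
In-link 4: hub score = 2
In-link 5: hub score = 8
Authority = 6 + 4 + 13 + 2 + 8 = 33

33


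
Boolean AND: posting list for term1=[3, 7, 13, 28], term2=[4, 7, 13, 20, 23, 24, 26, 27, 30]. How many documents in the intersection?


Boolean AND: find intersection of posting lists
term1 docs: [3, 7, 13, 28]
term2 docs: [4, 7, 13, 20, 23, 24, 26, 27, 30]
Intersection: [7, 13]
|intersection| = 2

2


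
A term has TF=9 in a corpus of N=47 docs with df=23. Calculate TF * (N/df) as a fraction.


TF * (N/df)
= 9 * (47/23)
= 9 * 47/23
= 423/23

423/23


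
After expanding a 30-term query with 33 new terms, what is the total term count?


Original terms: 30
Expansion terms: 33
Total = 30 + 33 = 63

63


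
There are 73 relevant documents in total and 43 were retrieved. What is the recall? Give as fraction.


Recall = retrieved_relevant / total_relevant
= 43 / 73
= 43 / (43 + 30)
= 43/73

43/73


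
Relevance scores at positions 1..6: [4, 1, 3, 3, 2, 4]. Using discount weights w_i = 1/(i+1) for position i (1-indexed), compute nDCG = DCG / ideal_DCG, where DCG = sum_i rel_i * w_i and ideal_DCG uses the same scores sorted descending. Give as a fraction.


Position discount weights w_i = 1/(i+1) for i=1..6:
Weights = [1/2, 1/3, 1/4, 1/5, 1/6, 1/7]
Actual relevance: [4, 1, 3, 3, 2, 4]
DCG = 4/2 + 1/3 + 3/4 + 3/5 + 2/6 + 4/7 = 1927/420
Ideal relevance (sorted desc): [4, 4, 3, 3, 2, 1]
Ideal DCG = 4/2 + 4/3 + 3/4 + 3/5 + 2/6 + 1/7 = 2167/420
nDCG = DCG / ideal_DCG = 1927/420 / 2167/420 = 1927/2167

1927/2167


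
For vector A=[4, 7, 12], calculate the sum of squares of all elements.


|A|^2 = sum of squared components
A[0]^2 = 4^2 = 16
A[1]^2 = 7^2 = 49
A[2]^2 = 12^2 = 144
Sum = 16 + 49 + 144 = 209

209


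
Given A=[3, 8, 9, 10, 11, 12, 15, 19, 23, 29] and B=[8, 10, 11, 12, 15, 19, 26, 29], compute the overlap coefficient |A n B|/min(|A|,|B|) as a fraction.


A intersect B = [8, 10, 11, 12, 15, 19, 29]
|A intersect B| = 7
min(|A|, |B|) = min(10, 8) = 8
Overlap = 7 / 8 = 7/8

7/8


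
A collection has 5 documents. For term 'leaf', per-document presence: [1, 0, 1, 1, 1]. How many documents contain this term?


Checking each document for 'leaf':
Doc 1: present
Doc 2: absent
Doc 3: present
Doc 4: present
Doc 5: present
df = sum of presences = 1 + 0 + 1 + 1 + 1 = 4

4


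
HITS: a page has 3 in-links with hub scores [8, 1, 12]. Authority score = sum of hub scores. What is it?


Authority = sum of hub scores of in-linkers
In-link 1: hub score = 8
In-link 2: hub score = 1
In-link 3: hub score = 12
Authority = 8 + 1 + 12 = 21

21


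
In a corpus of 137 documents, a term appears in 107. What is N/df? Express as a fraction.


IDF ratio = N / df
= 137 / 107
= 137/107

137/107


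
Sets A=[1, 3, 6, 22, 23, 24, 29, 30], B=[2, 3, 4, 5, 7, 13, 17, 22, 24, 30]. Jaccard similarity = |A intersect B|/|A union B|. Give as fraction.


A intersect B = [3, 22, 24, 30]
|A intersect B| = 4
A union B = [1, 2, 3, 4, 5, 6, 7, 13, 17, 22, 23, 24, 29, 30]
|A union B| = 14
Jaccard = 4/14 = 2/7

2/7


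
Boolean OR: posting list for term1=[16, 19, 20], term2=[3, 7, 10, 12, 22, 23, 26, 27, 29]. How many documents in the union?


Boolean OR: find union of posting lists
term1 docs: [16, 19, 20]
term2 docs: [3, 7, 10, 12, 22, 23, 26, 27, 29]
Union: [3, 7, 10, 12, 16, 19, 20, 22, 23, 26, 27, 29]
|union| = 12

12


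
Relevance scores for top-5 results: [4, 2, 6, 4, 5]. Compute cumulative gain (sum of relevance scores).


Cumulative Gain = sum of relevance scores
Position 1: rel=4, running sum=4
Position 2: rel=2, running sum=6
Position 3: rel=6, running sum=12
Position 4: rel=4, running sum=16
Position 5: rel=5, running sum=21
CG = 21

21


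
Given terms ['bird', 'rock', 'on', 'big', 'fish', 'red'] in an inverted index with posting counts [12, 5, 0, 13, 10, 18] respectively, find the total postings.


Summing posting list sizes:
'bird': 12 postings
'rock': 5 postings
'on': 0 postings
'big': 13 postings
'fish': 10 postings
'red': 18 postings
Total = 12 + 5 + 0 + 13 + 10 + 18 = 58

58


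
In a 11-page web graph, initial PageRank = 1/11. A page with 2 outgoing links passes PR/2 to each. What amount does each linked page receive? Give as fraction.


Initial PR = 1/11 = 1/11
Outlinks = 2
Contribution per link = PR / outlinks
= 1/11 / 2
= 1/22

1/22


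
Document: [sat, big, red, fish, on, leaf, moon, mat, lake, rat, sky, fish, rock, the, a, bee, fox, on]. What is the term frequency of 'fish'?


Document has 18 words
Scanning for 'fish':
Found at positions: [3, 11]
Count = 2

2
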